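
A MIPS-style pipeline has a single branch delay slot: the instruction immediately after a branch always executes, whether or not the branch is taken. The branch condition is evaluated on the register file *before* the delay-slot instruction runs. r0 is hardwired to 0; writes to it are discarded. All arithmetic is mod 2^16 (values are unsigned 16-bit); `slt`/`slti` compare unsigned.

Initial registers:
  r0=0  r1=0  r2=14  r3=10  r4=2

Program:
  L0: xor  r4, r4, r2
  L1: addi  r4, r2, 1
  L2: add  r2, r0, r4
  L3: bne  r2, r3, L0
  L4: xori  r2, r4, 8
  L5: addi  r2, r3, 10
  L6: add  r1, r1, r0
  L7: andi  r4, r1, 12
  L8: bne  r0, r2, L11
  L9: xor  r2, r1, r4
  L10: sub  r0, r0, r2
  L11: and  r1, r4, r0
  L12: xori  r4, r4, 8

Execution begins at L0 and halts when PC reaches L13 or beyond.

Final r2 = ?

0

PC=0  xor  r4, r4, r2        | r0=0 r1=0 r2=14 r3=10 r4=12
PC=1  addi  r4, r2, 1        | r0=0 r1=0 r2=14 r3=10 r4=15
PC=2  add  r2, r0, r4        | r0=0 r1=0 r2=15 r3=10 r4=15
PC=3  bne  r2, r3, L0        | r0=0 r1=0 r2=15 r3=10 r4=15  [TAKEN]
PC=4  xori  r2, r4, 8        | r0=0 r1=0 r2=7 r3=10 r4=15
PC=0  xor  r4, r4, r2        | r0=0 r1=0 r2=7 r3=10 r4=8
PC=1  addi  r4, r2, 1        | r0=0 r1=0 r2=7 r3=10 r4=8
PC=2  add  r2, r0, r4        | r0=0 r1=0 r2=8 r3=10 r4=8
PC=3  bne  r2, r3, L0        | r0=0 r1=0 r2=8 r3=10 r4=8  [TAKEN]
PC=4  xori  r2, r4, 8        | r0=0 r1=0 r2=0 r3=10 r4=8
PC=0  xor  r4, r4, r2        | r0=0 r1=0 r2=0 r3=10 r4=8
PC=1  addi  r4, r2, 1        | r0=0 r1=0 r2=0 r3=10 r4=1
PC=2  add  r2, r0, r4        | r0=0 r1=0 r2=1 r3=10 r4=1
PC=3  bne  r2, r3, L0        | r0=0 r1=0 r2=1 r3=10 r4=1  [TAKEN]
PC=4  xori  r2, r4, 8        | r0=0 r1=0 r2=9 r3=10 r4=1
PC=0  xor  r4, r4, r2        | r0=0 r1=0 r2=9 r3=10 r4=8
PC=1  addi  r4, r2, 1        | r0=0 r1=0 r2=9 r3=10 r4=10
PC=2  add  r2, r0, r4        | r0=0 r1=0 r2=10 r3=10 r4=10
PC=3  bne  r2, r3, L0        | r0=0 r1=0 r2=10 r3=10 r4=10  [not taken]
PC=4  xori  r2, r4, 8        | r0=0 r1=0 r2=2 r3=10 r4=10
PC=5  addi  r2, r3, 10       | r0=0 r1=0 r2=20 r3=10 r4=10
PC=6  add  r1, r1, r0        | r0=0 r1=0 r2=20 r3=10 r4=10
PC=7  andi  r4, r1, 12       | r0=0 r1=0 r2=20 r3=10 r4=0
PC=8  bne  r0, r2, L11       | r0=0 r1=0 r2=20 r3=10 r4=0  [TAKEN]
PC=9  xor  r2, r1, r4        | r0=0 r1=0 r2=0 r3=10 r4=0
PC=11 and  r1, r4, r0        | r0=0 r1=0 r2=0 r3=10 r4=0
PC=12 xori  r4, r4, 8        | r0=0 r1=0 r2=0 r3=10 r4=8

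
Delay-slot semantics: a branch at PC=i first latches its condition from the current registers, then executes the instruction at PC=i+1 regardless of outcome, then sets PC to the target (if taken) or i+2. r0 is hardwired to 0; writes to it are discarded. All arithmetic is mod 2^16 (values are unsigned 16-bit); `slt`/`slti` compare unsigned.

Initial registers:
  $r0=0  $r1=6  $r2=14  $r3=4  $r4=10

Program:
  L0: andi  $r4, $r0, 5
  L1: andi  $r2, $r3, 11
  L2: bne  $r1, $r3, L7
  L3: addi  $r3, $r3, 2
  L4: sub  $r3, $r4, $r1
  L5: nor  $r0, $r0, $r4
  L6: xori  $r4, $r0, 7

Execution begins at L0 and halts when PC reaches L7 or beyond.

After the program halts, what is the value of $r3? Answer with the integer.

PC=0  andi  $r4, $r0, 5      | $r0=0 $r1=6 $r2=14 $r3=4 $r4=0
PC=1  andi  $r2, $r3, 11     | $r0=0 $r1=6 $r2=0 $r3=4 $r4=0
PC=2  bne  $r1, $r3, L7      | $r0=0 $r1=6 $r2=0 $r3=4 $r4=0  [TAKEN]
PC=3  addi  $r3, $r3, 2      | $r0=0 $r1=6 $r2=0 $r3=6 $r4=0

6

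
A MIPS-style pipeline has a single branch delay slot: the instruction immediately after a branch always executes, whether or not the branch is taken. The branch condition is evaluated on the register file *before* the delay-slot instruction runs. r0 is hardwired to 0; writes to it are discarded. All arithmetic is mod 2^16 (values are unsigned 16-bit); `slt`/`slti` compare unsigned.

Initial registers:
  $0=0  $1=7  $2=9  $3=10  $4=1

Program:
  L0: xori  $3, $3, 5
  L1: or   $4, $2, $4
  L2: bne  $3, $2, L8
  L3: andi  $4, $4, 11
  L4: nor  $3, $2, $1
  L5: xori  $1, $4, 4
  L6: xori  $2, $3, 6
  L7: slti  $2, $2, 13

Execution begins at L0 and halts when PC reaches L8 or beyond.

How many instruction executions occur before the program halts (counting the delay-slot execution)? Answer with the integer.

4

  step pc=0: xori  $3, $3, 5  regs=(0,7,9,15,1)
  step pc=1: or   $4, $2, $4  regs=(0,7,9,15,9)
  step pc=2: bne  $3, $2, L8  cond=T  regs=(0,7,9,15,9)
  step pc=3: andi  $4, $4, 11  regs=(0,7,9,15,9)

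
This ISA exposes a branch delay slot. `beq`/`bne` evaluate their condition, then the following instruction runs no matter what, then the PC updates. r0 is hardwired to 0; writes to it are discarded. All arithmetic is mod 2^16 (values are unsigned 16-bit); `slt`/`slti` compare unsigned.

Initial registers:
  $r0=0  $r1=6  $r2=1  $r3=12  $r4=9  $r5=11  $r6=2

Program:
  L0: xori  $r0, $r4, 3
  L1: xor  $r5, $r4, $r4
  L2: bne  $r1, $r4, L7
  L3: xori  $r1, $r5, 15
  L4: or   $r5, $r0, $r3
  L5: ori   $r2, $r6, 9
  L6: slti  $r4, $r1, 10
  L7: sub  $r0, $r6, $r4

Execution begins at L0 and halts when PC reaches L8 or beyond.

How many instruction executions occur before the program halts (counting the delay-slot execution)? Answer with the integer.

  step pc=0: xori  $r0, $r4, 3  regs=(0,6,1,12,9,11,2)
  step pc=1: xor  $r5, $r4, $r4  regs=(0,6,1,12,9,0,2)
  step pc=2: bne  $r1, $r4, L7  cond=T  regs=(0,6,1,12,9,0,2)
  step pc=3: xori  $r1, $r5, 15  regs=(0,15,1,12,9,0,2)
  step pc=7: sub  $r0, $r6, $r4  regs=(0,15,1,12,9,0,2)

5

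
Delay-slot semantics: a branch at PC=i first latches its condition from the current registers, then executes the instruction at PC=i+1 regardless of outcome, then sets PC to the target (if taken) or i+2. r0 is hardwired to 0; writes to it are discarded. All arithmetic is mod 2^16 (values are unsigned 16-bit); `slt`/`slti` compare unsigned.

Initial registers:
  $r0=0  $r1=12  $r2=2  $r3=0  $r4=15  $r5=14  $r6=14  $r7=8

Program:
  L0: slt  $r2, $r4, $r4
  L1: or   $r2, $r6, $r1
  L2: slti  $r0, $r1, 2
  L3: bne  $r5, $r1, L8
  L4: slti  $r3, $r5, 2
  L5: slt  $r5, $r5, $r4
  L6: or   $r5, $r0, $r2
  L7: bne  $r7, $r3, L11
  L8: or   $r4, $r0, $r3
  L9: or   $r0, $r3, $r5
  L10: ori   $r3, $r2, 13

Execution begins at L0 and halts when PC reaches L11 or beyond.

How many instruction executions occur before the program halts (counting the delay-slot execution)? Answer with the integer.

8

PC=0  slt  $r2, $r4, $r4     | $r0=0 $r1=12 $r2=0 $r3=0 $r4=15 $r5=14 $r6=14 $r7=8
PC=1  or   $r2, $r6, $r1     | $r0=0 $r1=12 $r2=14 $r3=0 $r4=15 $r5=14 $r6=14 $r7=8
PC=2  slti  $r0, $r1, 2      | $r0=0 $r1=12 $r2=14 $r3=0 $r4=15 $r5=14 $r6=14 $r7=8
PC=3  bne  $r5, $r1, L8      | $r0=0 $r1=12 $r2=14 $r3=0 $r4=15 $r5=14 $r6=14 $r7=8  [TAKEN]
PC=4  slti  $r3, $r5, 2      | $r0=0 $r1=12 $r2=14 $r3=0 $r4=15 $r5=14 $r6=14 $r7=8
PC=8  or   $r4, $r0, $r3     | $r0=0 $r1=12 $r2=14 $r3=0 $r4=0 $r5=14 $r6=14 $r7=8
PC=9  or   $r0, $r3, $r5     | $r0=0 $r1=12 $r2=14 $r3=0 $r4=0 $r5=14 $r6=14 $r7=8
PC=10 ori   $r3, $r2, 13     | $r0=0 $r1=12 $r2=14 $r3=15 $r4=0 $r5=14 $r6=14 $r7=8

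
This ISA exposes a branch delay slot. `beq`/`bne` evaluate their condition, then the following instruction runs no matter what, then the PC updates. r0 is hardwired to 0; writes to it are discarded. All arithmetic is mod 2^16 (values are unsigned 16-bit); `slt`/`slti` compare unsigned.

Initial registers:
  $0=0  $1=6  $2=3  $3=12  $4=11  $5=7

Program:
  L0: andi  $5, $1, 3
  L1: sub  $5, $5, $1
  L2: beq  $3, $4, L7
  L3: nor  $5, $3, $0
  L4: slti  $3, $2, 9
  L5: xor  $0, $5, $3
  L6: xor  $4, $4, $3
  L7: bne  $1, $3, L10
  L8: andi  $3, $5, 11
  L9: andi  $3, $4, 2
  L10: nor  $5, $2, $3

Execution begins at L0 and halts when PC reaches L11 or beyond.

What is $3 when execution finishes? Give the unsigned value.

3

  step pc=0: andi  $5, $1, 3  regs=(0,6,3,12,11,2)
  step pc=1: sub  $5, $5, $1  regs=(0,6,3,12,11,65532)
  step pc=2: beq  $3, $4, L7  cond=F  regs=(0,6,3,12,11,65532)
  step pc=3: nor  $5, $3, $0  regs=(0,6,3,12,11,65523)
  step pc=4: slti  $3, $2, 9  regs=(0,6,3,1,11,65523)
  step pc=5: xor  $0, $5, $3  regs=(0,6,3,1,11,65523)
  step pc=6: xor  $4, $4, $3  regs=(0,6,3,1,10,65523)
  step pc=7: bne  $1, $3, L10  cond=T  regs=(0,6,3,1,10,65523)
  step pc=8: andi  $3, $5, 11  regs=(0,6,3,3,10,65523)
  step pc=10: nor  $5, $2, $3  regs=(0,6,3,3,10,65532)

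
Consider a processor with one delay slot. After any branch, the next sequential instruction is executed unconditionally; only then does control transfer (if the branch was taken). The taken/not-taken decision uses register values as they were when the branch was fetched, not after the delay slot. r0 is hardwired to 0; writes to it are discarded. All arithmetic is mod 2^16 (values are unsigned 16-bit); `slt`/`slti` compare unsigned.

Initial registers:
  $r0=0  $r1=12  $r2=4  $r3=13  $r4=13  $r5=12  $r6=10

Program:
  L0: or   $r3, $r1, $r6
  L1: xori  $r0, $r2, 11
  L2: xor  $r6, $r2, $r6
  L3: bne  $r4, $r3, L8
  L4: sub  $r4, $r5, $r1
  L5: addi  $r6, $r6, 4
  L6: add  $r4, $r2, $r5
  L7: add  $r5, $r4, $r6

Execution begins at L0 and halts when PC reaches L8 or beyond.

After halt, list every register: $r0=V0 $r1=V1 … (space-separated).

$r0=0 $r1=12 $r2=4 $r3=14 $r4=0 $r5=12 $r6=14

PC=0  or   $r3, $r1, $r6     | $r0=0 $r1=12 $r2=4 $r3=14 $r4=13 $r5=12 $r6=10
PC=1  xori  $r0, $r2, 11     | $r0=0 $r1=12 $r2=4 $r3=14 $r4=13 $r5=12 $r6=10
PC=2  xor  $r6, $r2, $r6     | $r0=0 $r1=12 $r2=4 $r3=14 $r4=13 $r5=12 $r6=14
PC=3  bne  $r4, $r3, L8      | $r0=0 $r1=12 $r2=4 $r3=14 $r4=13 $r5=12 $r6=14  [TAKEN]
PC=4  sub  $r4, $r5, $r1     | $r0=0 $r1=12 $r2=4 $r3=14 $r4=0 $r5=12 $r6=14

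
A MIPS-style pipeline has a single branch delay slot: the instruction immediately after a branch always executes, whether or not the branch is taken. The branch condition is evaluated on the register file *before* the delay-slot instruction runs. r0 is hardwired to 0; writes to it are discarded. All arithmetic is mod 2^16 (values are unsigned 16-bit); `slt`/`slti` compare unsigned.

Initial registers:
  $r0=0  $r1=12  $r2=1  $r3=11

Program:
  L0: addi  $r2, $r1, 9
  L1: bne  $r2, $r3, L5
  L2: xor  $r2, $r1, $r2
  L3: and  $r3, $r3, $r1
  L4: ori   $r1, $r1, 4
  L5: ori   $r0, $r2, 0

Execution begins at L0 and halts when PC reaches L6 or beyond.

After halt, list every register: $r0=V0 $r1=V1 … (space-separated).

#0 addi  $r2, $r1, 9 ; 0/12/21/11
#1 bne  $r2, $r3, L5 ; 0/12/21/11 ; →target
#2 xor  $r2, $r1, $r2 ; 0/12/25/11
#5 ori   $r0, $r2, 0 ; 0/12/25/11

$r0=0 $r1=12 $r2=25 $r3=11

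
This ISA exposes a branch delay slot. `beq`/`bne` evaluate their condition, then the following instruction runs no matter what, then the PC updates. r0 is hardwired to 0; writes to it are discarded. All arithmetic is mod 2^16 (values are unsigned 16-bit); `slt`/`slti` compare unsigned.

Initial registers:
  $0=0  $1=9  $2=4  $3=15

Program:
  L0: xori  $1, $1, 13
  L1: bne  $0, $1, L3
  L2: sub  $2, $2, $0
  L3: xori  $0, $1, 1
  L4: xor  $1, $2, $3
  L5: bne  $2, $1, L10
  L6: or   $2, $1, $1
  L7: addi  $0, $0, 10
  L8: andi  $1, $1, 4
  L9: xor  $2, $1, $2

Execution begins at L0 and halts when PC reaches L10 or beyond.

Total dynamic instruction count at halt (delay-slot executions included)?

  step pc=0: xori  $1, $1, 13  regs=(0,4,4,15)
  step pc=1: bne  $0, $1, L3  cond=T  regs=(0,4,4,15)
  step pc=2: sub  $2, $2, $0  regs=(0,4,4,15)
  step pc=3: xori  $0, $1, 1  regs=(0,4,4,15)
  step pc=4: xor  $1, $2, $3  regs=(0,11,4,15)
  step pc=5: bne  $2, $1, L10  cond=T  regs=(0,11,4,15)
  step pc=6: or   $2, $1, $1  regs=(0,11,11,15)

7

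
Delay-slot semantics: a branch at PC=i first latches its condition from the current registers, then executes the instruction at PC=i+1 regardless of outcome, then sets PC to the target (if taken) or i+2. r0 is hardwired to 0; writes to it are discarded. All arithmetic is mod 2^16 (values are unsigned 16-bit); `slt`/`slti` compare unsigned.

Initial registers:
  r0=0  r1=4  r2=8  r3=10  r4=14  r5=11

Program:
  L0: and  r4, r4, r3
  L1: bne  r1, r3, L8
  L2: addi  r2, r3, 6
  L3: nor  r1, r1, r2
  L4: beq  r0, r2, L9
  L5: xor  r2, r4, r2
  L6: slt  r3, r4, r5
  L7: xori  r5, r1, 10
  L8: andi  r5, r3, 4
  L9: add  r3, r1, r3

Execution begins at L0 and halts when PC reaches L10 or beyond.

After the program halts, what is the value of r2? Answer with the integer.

16

  step pc=0: and  r4, r4, r3  regs=(0,4,8,10,10,11)
  step pc=1: bne  r1, r3, L8  cond=T  regs=(0,4,8,10,10,11)
  step pc=2: addi  r2, r3, 6  regs=(0,4,16,10,10,11)
  step pc=8: andi  r5, r3, 4  regs=(0,4,16,10,10,0)
  step pc=9: add  r3, r1, r3  regs=(0,4,16,14,10,0)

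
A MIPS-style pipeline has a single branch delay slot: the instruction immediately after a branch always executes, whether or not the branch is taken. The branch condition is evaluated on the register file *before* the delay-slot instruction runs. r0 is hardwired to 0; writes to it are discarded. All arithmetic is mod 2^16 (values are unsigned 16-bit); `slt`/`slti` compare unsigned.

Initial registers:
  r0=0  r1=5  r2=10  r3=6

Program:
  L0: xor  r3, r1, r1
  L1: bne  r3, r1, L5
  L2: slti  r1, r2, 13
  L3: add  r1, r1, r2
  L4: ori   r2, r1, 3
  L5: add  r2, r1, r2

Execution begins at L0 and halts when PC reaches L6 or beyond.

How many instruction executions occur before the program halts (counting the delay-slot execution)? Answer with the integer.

4

PC=0  xor  r3, r1, r1        | r0=0 r1=5 r2=10 r3=0
PC=1  bne  r3, r1, L5        | r0=0 r1=5 r2=10 r3=0  [TAKEN]
PC=2  slti  r1, r2, 13       | r0=0 r1=1 r2=10 r3=0
PC=5  add  r2, r1, r2        | r0=0 r1=1 r2=11 r3=0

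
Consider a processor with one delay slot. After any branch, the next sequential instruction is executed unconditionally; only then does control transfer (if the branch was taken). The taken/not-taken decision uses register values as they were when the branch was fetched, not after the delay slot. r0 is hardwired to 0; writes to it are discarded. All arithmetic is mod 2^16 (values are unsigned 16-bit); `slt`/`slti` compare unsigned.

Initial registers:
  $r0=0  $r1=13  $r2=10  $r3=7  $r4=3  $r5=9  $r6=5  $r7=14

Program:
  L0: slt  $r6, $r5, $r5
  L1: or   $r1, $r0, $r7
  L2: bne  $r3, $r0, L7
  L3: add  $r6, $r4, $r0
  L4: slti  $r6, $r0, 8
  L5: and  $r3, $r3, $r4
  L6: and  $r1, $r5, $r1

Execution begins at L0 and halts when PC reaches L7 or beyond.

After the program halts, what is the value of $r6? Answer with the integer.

3

  step pc=0: slt  $r6, $r5, $r5  regs=(0,13,10,7,3,9,0,14)
  step pc=1: or   $r1, $r0, $r7  regs=(0,14,10,7,3,9,0,14)
  step pc=2: bne  $r3, $r0, L7  cond=T  regs=(0,14,10,7,3,9,0,14)
  step pc=3: add  $r6, $r4, $r0  regs=(0,14,10,7,3,9,3,14)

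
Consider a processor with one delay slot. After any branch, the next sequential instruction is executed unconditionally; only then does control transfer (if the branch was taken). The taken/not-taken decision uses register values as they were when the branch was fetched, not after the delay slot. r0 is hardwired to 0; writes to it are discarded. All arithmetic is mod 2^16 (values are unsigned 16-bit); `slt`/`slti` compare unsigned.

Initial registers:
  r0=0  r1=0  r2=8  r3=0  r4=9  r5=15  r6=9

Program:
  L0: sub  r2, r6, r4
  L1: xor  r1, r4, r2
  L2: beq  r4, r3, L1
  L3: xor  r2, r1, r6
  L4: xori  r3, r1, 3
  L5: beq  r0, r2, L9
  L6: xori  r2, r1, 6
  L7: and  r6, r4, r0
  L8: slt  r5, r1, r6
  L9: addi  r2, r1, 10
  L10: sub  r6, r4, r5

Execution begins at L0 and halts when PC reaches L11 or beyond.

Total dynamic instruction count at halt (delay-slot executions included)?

9

PC=0  sub  r2, r6, r4        | r0=0 r1=0 r2=0 r3=0 r4=9 r5=15 r6=9
PC=1  xor  r1, r4, r2        | r0=0 r1=9 r2=0 r3=0 r4=9 r5=15 r6=9
PC=2  beq  r4, r3, L1        | r0=0 r1=9 r2=0 r3=0 r4=9 r5=15 r6=9  [not taken]
PC=3  xor  r2, r1, r6        | r0=0 r1=9 r2=0 r3=0 r4=9 r5=15 r6=9
PC=4  xori  r3, r1, 3        | r0=0 r1=9 r2=0 r3=10 r4=9 r5=15 r6=9
PC=5  beq  r0, r2, L9        | r0=0 r1=9 r2=0 r3=10 r4=9 r5=15 r6=9  [TAKEN]
PC=6  xori  r2, r1, 6        | r0=0 r1=9 r2=15 r3=10 r4=9 r5=15 r6=9
PC=9  addi  r2, r1, 10       | r0=0 r1=9 r2=19 r3=10 r4=9 r5=15 r6=9
PC=10 sub  r6, r4, r5        | r0=0 r1=9 r2=19 r3=10 r4=9 r5=15 r6=65530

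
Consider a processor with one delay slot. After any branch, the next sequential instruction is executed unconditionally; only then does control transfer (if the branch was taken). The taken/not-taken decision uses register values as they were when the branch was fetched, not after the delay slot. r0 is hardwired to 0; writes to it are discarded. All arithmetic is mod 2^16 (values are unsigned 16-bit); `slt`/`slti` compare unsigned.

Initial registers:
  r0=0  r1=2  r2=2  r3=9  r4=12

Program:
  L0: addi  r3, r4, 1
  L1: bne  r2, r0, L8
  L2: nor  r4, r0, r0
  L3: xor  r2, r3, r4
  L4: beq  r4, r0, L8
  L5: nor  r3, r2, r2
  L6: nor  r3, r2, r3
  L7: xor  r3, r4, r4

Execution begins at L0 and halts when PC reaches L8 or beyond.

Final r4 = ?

#0 addi  r3, r4, 1 ; 0/2/2/13/12
#1 bne  r2, r0, L8 ; 0/2/2/13/12 ; →target
#2 nor  r4, r0, r0 ; 0/2/2/13/65535

65535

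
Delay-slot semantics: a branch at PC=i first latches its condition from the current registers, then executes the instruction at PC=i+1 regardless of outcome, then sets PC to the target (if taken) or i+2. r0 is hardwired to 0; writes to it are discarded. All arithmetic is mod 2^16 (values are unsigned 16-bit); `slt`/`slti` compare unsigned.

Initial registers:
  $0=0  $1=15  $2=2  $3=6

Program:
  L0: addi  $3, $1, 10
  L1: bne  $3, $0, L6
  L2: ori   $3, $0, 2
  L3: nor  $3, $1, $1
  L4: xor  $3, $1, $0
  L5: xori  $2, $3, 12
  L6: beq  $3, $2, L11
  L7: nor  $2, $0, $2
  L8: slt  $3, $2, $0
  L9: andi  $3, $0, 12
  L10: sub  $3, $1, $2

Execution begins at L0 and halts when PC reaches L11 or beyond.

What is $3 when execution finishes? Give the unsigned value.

  step pc=0: addi  $3, $1, 10  regs=(0,15,2,25)
  step pc=1: bne  $3, $0, L6  cond=T  regs=(0,15,2,25)
  step pc=2: ori   $3, $0, 2  regs=(0,15,2,2)
  step pc=6: beq  $3, $2, L11  cond=T  regs=(0,15,2,2)
  step pc=7: nor  $2, $0, $2  regs=(0,15,65533,2)

2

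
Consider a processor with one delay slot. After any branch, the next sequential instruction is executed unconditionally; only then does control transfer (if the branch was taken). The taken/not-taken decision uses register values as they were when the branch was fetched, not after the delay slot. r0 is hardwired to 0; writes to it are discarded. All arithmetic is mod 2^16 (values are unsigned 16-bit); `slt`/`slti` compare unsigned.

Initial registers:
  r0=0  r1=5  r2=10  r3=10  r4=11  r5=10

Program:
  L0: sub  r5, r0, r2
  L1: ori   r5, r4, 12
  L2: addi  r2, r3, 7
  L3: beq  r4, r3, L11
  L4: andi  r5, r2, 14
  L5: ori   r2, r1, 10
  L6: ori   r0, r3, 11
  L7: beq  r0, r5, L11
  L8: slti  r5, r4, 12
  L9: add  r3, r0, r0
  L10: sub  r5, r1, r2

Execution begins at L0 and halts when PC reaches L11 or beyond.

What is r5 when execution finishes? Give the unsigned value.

  step pc=0: sub  r5, r0, r2  regs=(0,5,10,10,11,65526)
  step pc=1: ori   r5, r4, 12  regs=(0,5,10,10,11,15)
  step pc=2: addi  r2, r3, 7  regs=(0,5,17,10,11,15)
  step pc=3: beq  r4, r3, L11  cond=F  regs=(0,5,17,10,11,15)
  step pc=4: andi  r5, r2, 14  regs=(0,5,17,10,11,0)
  step pc=5: ori   r2, r1, 10  regs=(0,5,15,10,11,0)
  step pc=6: ori   r0, r3, 11  regs=(0,5,15,10,11,0)
  step pc=7: beq  r0, r5, L11  cond=T  regs=(0,5,15,10,11,0)
  step pc=8: slti  r5, r4, 12  regs=(0,5,15,10,11,1)

1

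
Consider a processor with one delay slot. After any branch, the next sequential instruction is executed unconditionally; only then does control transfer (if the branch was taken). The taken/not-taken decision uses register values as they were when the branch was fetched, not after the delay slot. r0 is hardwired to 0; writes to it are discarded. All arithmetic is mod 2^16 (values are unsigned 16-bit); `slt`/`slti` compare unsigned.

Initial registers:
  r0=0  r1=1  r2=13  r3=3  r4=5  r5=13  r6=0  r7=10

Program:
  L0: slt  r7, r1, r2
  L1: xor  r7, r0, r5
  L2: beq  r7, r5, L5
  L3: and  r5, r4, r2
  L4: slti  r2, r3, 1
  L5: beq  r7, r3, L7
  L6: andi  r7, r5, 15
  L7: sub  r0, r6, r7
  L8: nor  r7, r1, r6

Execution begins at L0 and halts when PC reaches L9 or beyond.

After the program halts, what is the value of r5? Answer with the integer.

#0 slt  r7, r1, r2 ; 0/1/13/3/5/13/0/1
#1 xor  r7, r0, r5 ; 0/1/13/3/5/13/0/13
#2 beq  r7, r5, L5 ; 0/1/13/3/5/13/0/13 ; →target
#3 and  r5, r4, r2 ; 0/1/13/3/5/5/0/13
#5 beq  r7, r3, L7 ; 0/1/13/3/5/5/0/13 ; →fallthru
#6 andi  r7, r5, 15 ; 0/1/13/3/5/5/0/5
#7 sub  r0, r6, r7 ; 0/1/13/3/5/5/0/5
#8 nor  r7, r1, r6 ; 0/1/13/3/5/5/0/65534

5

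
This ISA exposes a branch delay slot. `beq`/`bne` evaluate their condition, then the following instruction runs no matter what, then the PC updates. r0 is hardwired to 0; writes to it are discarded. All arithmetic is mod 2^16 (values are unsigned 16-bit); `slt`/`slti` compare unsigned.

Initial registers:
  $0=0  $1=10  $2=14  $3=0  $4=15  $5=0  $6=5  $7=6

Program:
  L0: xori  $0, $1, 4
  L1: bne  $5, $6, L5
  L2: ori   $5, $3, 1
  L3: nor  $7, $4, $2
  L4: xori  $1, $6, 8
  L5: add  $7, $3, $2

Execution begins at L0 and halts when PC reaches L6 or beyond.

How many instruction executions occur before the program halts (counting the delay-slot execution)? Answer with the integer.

4

#0 xori  $0, $1, 4 ; 0/10/14/0/15/0/5/6
#1 bne  $5, $6, L5 ; 0/10/14/0/15/0/5/6 ; →target
#2 ori   $5, $3, 1 ; 0/10/14/0/15/1/5/6
#5 add  $7, $3, $2 ; 0/10/14/0/15/1/5/14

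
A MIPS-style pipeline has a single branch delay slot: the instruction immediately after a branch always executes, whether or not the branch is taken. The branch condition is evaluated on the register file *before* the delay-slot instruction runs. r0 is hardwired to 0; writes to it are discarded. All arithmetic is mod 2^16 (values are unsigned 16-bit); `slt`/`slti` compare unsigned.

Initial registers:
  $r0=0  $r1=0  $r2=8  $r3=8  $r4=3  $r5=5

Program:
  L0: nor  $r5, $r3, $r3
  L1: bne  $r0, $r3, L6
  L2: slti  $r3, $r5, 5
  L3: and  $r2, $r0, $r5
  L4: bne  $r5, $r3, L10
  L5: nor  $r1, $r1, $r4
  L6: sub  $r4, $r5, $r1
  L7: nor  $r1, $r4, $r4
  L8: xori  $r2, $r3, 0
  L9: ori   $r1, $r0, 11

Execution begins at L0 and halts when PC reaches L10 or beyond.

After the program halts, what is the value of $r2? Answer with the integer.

0

[0] nor  $r5, $r3, $r3  →  {$r0:0, $r1:0, $r2:8, $r3:8, $r4:3, $r5:65527}
[1] bne  $r0, $r3, L6  →  {$r0:0, $r1:0, $r2:8, $r3:8, $r4:3, $r5:65527}  ⟨branch taken⟩
[2] slti  $r3, $r5, 5  →  {$r0:0, $r1:0, $r2:8, $r3:0, $r4:3, $r5:65527}
[6] sub  $r4, $r5, $r1  →  {$r0:0, $r1:0, $r2:8, $r3:0, $r4:65527, $r5:65527}
[7] nor  $r1, $r4, $r4  →  {$r0:0, $r1:8, $r2:8, $r3:0, $r4:65527, $r5:65527}
[8] xori  $r2, $r3, 0  →  {$r0:0, $r1:8, $r2:0, $r3:0, $r4:65527, $r5:65527}
[9] ori   $r1, $r0, 11  →  {$r0:0, $r1:11, $r2:0, $r3:0, $r4:65527, $r5:65527}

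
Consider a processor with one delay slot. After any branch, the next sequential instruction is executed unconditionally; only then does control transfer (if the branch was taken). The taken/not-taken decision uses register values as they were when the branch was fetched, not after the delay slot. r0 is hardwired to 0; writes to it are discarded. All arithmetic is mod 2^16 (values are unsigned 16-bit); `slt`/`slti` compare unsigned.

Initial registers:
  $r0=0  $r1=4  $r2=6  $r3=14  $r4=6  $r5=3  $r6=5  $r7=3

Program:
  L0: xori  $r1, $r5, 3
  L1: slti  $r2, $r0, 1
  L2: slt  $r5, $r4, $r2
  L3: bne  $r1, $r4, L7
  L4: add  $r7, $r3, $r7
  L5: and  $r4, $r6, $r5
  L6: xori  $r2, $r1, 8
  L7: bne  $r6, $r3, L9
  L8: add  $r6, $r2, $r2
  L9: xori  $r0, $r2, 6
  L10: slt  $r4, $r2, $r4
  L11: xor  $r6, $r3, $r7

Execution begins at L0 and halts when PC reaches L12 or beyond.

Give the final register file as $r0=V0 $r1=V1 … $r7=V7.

$r0=0 $r1=0 $r2=1 $r3=14 $r4=1 $r5=0 $r6=31 $r7=17

  step pc=0: xori  $r1, $r5, 3  regs=(0,0,6,14,6,3,5,3)
  step pc=1: slti  $r2, $r0, 1  regs=(0,0,1,14,6,3,5,3)
  step pc=2: slt  $r5, $r4, $r2  regs=(0,0,1,14,6,0,5,3)
  step pc=3: bne  $r1, $r4, L7  cond=T  regs=(0,0,1,14,6,0,5,3)
  step pc=4: add  $r7, $r3, $r7  regs=(0,0,1,14,6,0,5,17)
  step pc=7: bne  $r6, $r3, L9  cond=T  regs=(0,0,1,14,6,0,5,17)
  step pc=8: add  $r6, $r2, $r2  regs=(0,0,1,14,6,0,2,17)
  step pc=9: xori  $r0, $r2, 6  regs=(0,0,1,14,6,0,2,17)
  step pc=10: slt  $r4, $r2, $r4  regs=(0,0,1,14,1,0,2,17)
  step pc=11: xor  $r6, $r3, $r7  regs=(0,0,1,14,1,0,31,17)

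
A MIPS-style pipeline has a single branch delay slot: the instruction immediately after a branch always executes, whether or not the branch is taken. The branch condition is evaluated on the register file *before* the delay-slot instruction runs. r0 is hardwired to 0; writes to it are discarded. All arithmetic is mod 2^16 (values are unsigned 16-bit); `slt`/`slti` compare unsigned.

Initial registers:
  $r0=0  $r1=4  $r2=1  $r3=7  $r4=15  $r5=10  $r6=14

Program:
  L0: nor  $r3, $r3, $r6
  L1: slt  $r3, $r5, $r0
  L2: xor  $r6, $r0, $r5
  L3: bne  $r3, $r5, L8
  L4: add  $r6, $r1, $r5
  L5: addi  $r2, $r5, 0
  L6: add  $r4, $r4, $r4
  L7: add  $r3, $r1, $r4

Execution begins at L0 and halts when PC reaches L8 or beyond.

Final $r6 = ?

[0] nor  $r3, $r3, $r6  →  {$r0:0, $r1:4, $r2:1, $r3:65520, $r4:15, $r5:10, $r6:14}
[1] slt  $r3, $r5, $r0  →  {$r0:0, $r1:4, $r2:1, $r3:0, $r4:15, $r5:10, $r6:14}
[2] xor  $r6, $r0, $r5  →  {$r0:0, $r1:4, $r2:1, $r3:0, $r4:15, $r5:10, $r6:10}
[3] bne  $r3, $r5, L8  →  {$r0:0, $r1:4, $r2:1, $r3:0, $r4:15, $r5:10, $r6:10}  ⟨branch taken⟩
[4] add  $r6, $r1, $r5  →  {$r0:0, $r1:4, $r2:1, $r3:0, $r4:15, $r5:10, $r6:14}

14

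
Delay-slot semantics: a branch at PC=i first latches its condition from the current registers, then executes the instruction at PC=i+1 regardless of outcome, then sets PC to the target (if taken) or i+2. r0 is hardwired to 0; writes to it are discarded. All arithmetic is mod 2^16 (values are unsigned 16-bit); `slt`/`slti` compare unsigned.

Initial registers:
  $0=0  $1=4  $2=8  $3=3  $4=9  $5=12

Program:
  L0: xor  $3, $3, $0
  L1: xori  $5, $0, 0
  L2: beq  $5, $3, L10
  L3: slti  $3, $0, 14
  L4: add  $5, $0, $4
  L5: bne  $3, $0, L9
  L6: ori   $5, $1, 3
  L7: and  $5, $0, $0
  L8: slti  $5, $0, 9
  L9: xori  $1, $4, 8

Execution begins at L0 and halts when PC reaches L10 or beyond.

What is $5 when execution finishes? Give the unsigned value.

PC=0  xor  $3, $3, $0        | $0=0 $1=4 $2=8 $3=3 $4=9 $5=12
PC=1  xori  $5, $0, 0        | $0=0 $1=4 $2=8 $3=3 $4=9 $5=0
PC=2  beq  $5, $3, L10       | $0=0 $1=4 $2=8 $3=3 $4=9 $5=0  [not taken]
PC=3  slti  $3, $0, 14       | $0=0 $1=4 $2=8 $3=1 $4=9 $5=0
PC=4  add  $5, $0, $4        | $0=0 $1=4 $2=8 $3=1 $4=9 $5=9
PC=5  bne  $3, $0, L9        | $0=0 $1=4 $2=8 $3=1 $4=9 $5=9  [TAKEN]
PC=6  ori   $5, $1, 3        | $0=0 $1=4 $2=8 $3=1 $4=9 $5=7
PC=9  xori  $1, $4, 8        | $0=0 $1=1 $2=8 $3=1 $4=9 $5=7

7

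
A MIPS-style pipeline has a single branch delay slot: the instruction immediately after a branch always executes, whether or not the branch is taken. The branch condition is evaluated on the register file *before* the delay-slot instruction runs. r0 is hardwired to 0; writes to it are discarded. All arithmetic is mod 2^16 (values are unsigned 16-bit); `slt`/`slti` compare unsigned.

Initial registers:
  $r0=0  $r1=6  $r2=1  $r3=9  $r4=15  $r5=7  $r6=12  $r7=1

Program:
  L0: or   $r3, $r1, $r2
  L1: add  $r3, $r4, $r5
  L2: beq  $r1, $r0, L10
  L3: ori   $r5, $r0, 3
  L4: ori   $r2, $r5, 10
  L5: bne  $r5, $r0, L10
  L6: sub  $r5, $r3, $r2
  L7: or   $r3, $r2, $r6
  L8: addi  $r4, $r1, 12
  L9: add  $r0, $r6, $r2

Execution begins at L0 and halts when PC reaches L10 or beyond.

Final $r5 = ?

PC=0  or   $r3, $r1, $r2     | $r0=0 $r1=6 $r2=1 $r3=7 $r4=15 $r5=7 $r6=12 $r7=1
PC=1  add  $r3, $r4, $r5     | $r0=0 $r1=6 $r2=1 $r3=22 $r4=15 $r5=7 $r6=12 $r7=1
PC=2  beq  $r1, $r0, L10     | $r0=0 $r1=6 $r2=1 $r3=22 $r4=15 $r5=7 $r6=12 $r7=1  [not taken]
PC=3  ori   $r5, $r0, 3      | $r0=0 $r1=6 $r2=1 $r3=22 $r4=15 $r5=3 $r6=12 $r7=1
PC=4  ori   $r2, $r5, 10     | $r0=0 $r1=6 $r2=11 $r3=22 $r4=15 $r5=3 $r6=12 $r7=1
PC=5  bne  $r5, $r0, L10     | $r0=0 $r1=6 $r2=11 $r3=22 $r4=15 $r5=3 $r6=12 $r7=1  [TAKEN]
PC=6  sub  $r5, $r3, $r2     | $r0=0 $r1=6 $r2=11 $r3=22 $r4=15 $r5=11 $r6=12 $r7=1

11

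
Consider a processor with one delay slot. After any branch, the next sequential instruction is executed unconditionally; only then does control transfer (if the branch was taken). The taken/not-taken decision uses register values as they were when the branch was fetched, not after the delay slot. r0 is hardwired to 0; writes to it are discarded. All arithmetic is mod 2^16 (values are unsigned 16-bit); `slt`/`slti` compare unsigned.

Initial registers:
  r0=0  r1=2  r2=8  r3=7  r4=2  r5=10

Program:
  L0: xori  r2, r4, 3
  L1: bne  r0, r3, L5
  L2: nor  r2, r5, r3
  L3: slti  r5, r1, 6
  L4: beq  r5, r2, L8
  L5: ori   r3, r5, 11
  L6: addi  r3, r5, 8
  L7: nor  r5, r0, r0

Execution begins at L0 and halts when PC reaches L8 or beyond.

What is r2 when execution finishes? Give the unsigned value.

[0] xori  r2, r4, 3  →  {r0:0, r1:2, r2:1, r3:7, r4:2, r5:10}
[1] bne  r0, r3, L5  →  {r0:0, r1:2, r2:1, r3:7, r4:2, r5:10}  ⟨branch taken⟩
[2] nor  r2, r5, r3  →  {r0:0, r1:2, r2:65520, r3:7, r4:2, r5:10}
[5] ori   r3, r5, 11  →  {r0:0, r1:2, r2:65520, r3:11, r4:2, r5:10}
[6] addi  r3, r5, 8  →  {r0:0, r1:2, r2:65520, r3:18, r4:2, r5:10}
[7] nor  r5, r0, r0  →  {r0:0, r1:2, r2:65520, r3:18, r4:2, r5:65535}

65520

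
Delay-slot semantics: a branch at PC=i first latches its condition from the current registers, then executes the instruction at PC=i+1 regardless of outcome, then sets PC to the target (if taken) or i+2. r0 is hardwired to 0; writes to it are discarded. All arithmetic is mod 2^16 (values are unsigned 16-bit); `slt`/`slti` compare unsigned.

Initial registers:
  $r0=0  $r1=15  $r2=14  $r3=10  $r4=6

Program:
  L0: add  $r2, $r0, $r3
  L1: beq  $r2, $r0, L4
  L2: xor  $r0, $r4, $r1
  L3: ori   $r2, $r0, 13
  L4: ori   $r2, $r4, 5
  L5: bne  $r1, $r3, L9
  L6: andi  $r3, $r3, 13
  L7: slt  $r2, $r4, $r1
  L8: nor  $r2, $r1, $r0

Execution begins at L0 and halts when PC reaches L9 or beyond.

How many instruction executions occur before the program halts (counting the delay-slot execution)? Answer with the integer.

7

  step pc=0: add  $r2, $r0, $r3  regs=(0,15,10,10,6)
  step pc=1: beq  $r2, $r0, L4  cond=F  regs=(0,15,10,10,6)
  step pc=2: xor  $r0, $r4, $r1  regs=(0,15,10,10,6)
  step pc=3: ori   $r2, $r0, 13  regs=(0,15,13,10,6)
  step pc=4: ori   $r2, $r4, 5  regs=(0,15,7,10,6)
  step pc=5: bne  $r1, $r3, L9  cond=T  regs=(0,15,7,10,6)
  step pc=6: andi  $r3, $r3, 13  regs=(0,15,7,8,6)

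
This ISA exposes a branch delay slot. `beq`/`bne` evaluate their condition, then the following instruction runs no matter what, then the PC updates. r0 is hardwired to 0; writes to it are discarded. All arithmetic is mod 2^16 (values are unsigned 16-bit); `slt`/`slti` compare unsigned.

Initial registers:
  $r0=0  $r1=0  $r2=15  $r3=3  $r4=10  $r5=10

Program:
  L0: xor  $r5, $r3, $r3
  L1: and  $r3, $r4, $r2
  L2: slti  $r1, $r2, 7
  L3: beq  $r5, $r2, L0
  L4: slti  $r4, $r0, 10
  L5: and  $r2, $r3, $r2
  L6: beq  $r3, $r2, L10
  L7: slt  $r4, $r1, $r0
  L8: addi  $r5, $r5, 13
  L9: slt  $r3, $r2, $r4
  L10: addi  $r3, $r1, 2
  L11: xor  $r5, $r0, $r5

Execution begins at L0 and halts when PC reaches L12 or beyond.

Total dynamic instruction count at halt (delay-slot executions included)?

10

PC=0  xor  $r5, $r3, $r3     | $r0=0 $r1=0 $r2=15 $r3=3 $r4=10 $r5=0
PC=1  and  $r3, $r4, $r2     | $r0=0 $r1=0 $r2=15 $r3=10 $r4=10 $r5=0
PC=2  slti  $r1, $r2, 7      | $r0=0 $r1=0 $r2=15 $r3=10 $r4=10 $r5=0
PC=3  beq  $r5, $r2, L0      | $r0=0 $r1=0 $r2=15 $r3=10 $r4=10 $r5=0  [not taken]
PC=4  slti  $r4, $r0, 10     | $r0=0 $r1=0 $r2=15 $r3=10 $r4=1 $r5=0
PC=5  and  $r2, $r3, $r2     | $r0=0 $r1=0 $r2=10 $r3=10 $r4=1 $r5=0
PC=6  beq  $r3, $r2, L10     | $r0=0 $r1=0 $r2=10 $r3=10 $r4=1 $r5=0  [TAKEN]
PC=7  slt  $r4, $r1, $r0     | $r0=0 $r1=0 $r2=10 $r3=10 $r4=0 $r5=0
PC=10 addi  $r3, $r1, 2      | $r0=0 $r1=0 $r2=10 $r3=2 $r4=0 $r5=0
PC=11 xor  $r5, $r0, $r5     | $r0=0 $r1=0 $r2=10 $r3=2 $r4=0 $r5=0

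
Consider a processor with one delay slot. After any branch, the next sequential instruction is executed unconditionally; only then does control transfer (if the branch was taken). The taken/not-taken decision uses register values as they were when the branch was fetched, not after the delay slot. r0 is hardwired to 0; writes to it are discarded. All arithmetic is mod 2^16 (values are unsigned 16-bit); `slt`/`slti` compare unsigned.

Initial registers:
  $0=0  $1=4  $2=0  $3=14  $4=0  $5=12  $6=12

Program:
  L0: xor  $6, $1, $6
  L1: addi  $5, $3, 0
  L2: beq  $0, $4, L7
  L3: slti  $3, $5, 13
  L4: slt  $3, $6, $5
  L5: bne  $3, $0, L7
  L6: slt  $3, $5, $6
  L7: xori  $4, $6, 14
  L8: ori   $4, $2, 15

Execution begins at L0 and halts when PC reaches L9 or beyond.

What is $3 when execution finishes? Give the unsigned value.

0

PC=0  xor  $6, $1, $6        | $0=0 $1=4 $2=0 $3=14 $4=0 $5=12 $6=8
PC=1  addi  $5, $3, 0        | $0=0 $1=4 $2=0 $3=14 $4=0 $5=14 $6=8
PC=2  beq  $0, $4, L7        | $0=0 $1=4 $2=0 $3=14 $4=0 $5=14 $6=8  [TAKEN]
PC=3  slti  $3, $5, 13       | $0=0 $1=4 $2=0 $3=0 $4=0 $5=14 $6=8
PC=7  xori  $4, $6, 14       | $0=0 $1=4 $2=0 $3=0 $4=6 $5=14 $6=8
PC=8  ori   $4, $2, 15       | $0=0 $1=4 $2=0 $3=0 $4=15 $5=14 $6=8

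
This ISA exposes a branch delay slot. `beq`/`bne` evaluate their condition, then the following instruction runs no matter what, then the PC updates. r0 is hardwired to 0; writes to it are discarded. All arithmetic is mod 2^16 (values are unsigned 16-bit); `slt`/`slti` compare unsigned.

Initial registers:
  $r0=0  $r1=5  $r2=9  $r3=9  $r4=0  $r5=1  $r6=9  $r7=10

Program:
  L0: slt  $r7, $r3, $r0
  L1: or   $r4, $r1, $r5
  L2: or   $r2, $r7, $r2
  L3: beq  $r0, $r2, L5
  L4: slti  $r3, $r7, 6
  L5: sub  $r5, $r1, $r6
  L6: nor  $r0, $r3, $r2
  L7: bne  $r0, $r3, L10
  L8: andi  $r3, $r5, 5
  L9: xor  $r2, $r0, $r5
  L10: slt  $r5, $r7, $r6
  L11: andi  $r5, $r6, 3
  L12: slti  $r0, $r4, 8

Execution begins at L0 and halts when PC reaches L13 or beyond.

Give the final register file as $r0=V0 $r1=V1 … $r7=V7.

$r0=0 $r1=5 $r2=9 $r3=4 $r4=5 $r5=1 $r6=9 $r7=0

#0 slt  $r7, $r3, $r0 ; 0/5/9/9/0/1/9/0
#1 or   $r4, $r1, $r5 ; 0/5/9/9/5/1/9/0
#2 or   $r2, $r7, $r2 ; 0/5/9/9/5/1/9/0
#3 beq  $r0, $r2, L5 ; 0/5/9/9/5/1/9/0 ; →fallthru
#4 slti  $r3, $r7, 6 ; 0/5/9/1/5/1/9/0
#5 sub  $r5, $r1, $r6 ; 0/5/9/1/5/65532/9/0
#6 nor  $r0, $r3, $r2 ; 0/5/9/1/5/65532/9/0
#7 bne  $r0, $r3, L10 ; 0/5/9/1/5/65532/9/0 ; →target
#8 andi  $r3, $r5, 5 ; 0/5/9/4/5/65532/9/0
#10 slt  $r5, $r7, $r6 ; 0/5/9/4/5/1/9/0
#11 andi  $r5, $r6, 3 ; 0/5/9/4/5/1/9/0
#12 slti  $r0, $r4, 8 ; 0/5/9/4/5/1/9/0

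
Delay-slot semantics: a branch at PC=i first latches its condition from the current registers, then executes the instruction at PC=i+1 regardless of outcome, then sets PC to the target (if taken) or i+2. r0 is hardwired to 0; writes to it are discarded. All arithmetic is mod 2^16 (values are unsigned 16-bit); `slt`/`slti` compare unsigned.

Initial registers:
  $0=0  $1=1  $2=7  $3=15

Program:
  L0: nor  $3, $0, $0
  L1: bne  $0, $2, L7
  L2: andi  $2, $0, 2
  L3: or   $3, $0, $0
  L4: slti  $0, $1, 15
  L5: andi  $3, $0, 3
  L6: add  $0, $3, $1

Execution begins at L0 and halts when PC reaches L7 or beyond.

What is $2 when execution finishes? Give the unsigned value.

0

  step pc=0: nor  $3, $0, $0  regs=(0,1,7,65535)
  step pc=1: bne  $0, $2, L7  cond=T  regs=(0,1,7,65535)
  step pc=2: andi  $2, $0, 2  regs=(0,1,0,65535)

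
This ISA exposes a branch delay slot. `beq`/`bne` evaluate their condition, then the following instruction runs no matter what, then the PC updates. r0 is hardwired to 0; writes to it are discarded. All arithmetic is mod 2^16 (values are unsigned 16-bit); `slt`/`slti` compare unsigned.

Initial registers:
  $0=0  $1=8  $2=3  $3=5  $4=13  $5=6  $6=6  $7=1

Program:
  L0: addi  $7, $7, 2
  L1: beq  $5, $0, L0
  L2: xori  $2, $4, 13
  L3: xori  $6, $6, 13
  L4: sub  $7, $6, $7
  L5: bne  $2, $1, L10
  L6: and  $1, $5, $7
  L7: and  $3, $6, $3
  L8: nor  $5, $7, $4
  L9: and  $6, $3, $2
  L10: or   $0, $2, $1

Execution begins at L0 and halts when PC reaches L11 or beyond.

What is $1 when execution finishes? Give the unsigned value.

0

  step pc=0: addi  $7, $7, 2  regs=(0,8,3,5,13,6,6,3)
  step pc=1: beq  $5, $0, L0  cond=F  regs=(0,8,3,5,13,6,6,3)
  step pc=2: xori  $2, $4, 13  regs=(0,8,0,5,13,6,6,3)
  step pc=3: xori  $6, $6, 13  regs=(0,8,0,5,13,6,11,3)
  step pc=4: sub  $7, $6, $7  regs=(0,8,0,5,13,6,11,8)
  step pc=5: bne  $2, $1, L10  cond=T  regs=(0,8,0,5,13,6,11,8)
  step pc=6: and  $1, $5, $7  regs=(0,0,0,5,13,6,11,8)
  step pc=10: or   $0, $2, $1  regs=(0,0,0,5,13,6,11,8)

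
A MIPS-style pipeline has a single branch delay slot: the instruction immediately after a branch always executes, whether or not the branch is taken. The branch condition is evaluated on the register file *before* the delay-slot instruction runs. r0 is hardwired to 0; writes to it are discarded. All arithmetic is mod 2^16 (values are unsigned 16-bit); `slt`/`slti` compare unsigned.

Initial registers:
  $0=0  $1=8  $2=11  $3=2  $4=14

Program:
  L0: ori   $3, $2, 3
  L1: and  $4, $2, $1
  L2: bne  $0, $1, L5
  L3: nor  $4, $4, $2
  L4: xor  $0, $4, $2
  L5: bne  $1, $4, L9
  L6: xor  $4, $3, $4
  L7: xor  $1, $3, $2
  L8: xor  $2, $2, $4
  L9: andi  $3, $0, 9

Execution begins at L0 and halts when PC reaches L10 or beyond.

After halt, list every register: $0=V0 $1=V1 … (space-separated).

$0=0 $1=8 $2=11 $3=0 $4=65535

#0 ori   $3, $2, 3 ; 0/8/11/11/14
#1 and  $4, $2, $1 ; 0/8/11/11/8
#2 bne  $0, $1, L5 ; 0/8/11/11/8 ; →target
#3 nor  $4, $4, $2 ; 0/8/11/11/65524
#5 bne  $1, $4, L9 ; 0/8/11/11/65524 ; →target
#6 xor  $4, $3, $4 ; 0/8/11/11/65535
#9 andi  $3, $0, 9 ; 0/8/11/0/65535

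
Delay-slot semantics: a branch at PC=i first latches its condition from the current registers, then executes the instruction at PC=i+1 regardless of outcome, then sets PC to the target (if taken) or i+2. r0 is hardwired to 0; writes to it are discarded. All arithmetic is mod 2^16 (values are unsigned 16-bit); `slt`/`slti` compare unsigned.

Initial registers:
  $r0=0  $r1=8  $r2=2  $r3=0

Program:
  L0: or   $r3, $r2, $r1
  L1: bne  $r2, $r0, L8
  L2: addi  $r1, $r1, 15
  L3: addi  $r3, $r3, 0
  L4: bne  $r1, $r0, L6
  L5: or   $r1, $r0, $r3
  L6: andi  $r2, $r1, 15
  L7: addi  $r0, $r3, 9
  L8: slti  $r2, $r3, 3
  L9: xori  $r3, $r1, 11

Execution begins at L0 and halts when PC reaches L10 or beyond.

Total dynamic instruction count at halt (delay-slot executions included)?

PC=0  or   $r3, $r2, $r1     | $r0=0 $r1=8 $r2=2 $r3=10
PC=1  bne  $r2, $r0, L8      | $r0=0 $r1=8 $r2=2 $r3=10  [TAKEN]
PC=2  addi  $r1, $r1, 15     | $r0=0 $r1=23 $r2=2 $r3=10
PC=8  slti  $r2, $r3, 3      | $r0=0 $r1=23 $r2=0 $r3=10
PC=9  xori  $r3, $r1, 11     | $r0=0 $r1=23 $r2=0 $r3=28

5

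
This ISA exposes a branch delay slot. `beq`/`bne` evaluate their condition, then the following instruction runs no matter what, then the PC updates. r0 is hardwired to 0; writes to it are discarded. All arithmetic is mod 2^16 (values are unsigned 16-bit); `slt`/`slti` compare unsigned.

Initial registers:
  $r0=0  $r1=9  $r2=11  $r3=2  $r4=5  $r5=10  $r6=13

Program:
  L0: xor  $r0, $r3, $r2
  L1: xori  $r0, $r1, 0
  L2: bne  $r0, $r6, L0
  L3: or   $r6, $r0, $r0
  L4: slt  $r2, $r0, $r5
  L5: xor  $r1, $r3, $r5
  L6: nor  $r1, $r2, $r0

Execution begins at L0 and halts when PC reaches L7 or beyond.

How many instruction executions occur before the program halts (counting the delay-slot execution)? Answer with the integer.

11

PC=0  xor  $r0, $r3, $r2     | $r0=0 $r1=9 $r2=11 $r3=2 $r4=5 $r5=10 $r6=13
PC=1  xori  $r0, $r1, 0      | $r0=0 $r1=9 $r2=11 $r3=2 $r4=5 $r5=10 $r6=13
PC=2  bne  $r0, $r6, L0      | $r0=0 $r1=9 $r2=11 $r3=2 $r4=5 $r5=10 $r6=13  [TAKEN]
PC=3  or   $r6, $r0, $r0     | $r0=0 $r1=9 $r2=11 $r3=2 $r4=5 $r5=10 $r6=0
PC=0  xor  $r0, $r3, $r2     | $r0=0 $r1=9 $r2=11 $r3=2 $r4=5 $r5=10 $r6=0
PC=1  xori  $r0, $r1, 0      | $r0=0 $r1=9 $r2=11 $r3=2 $r4=5 $r5=10 $r6=0
PC=2  bne  $r0, $r6, L0      | $r0=0 $r1=9 $r2=11 $r3=2 $r4=5 $r5=10 $r6=0  [not taken]
PC=3  or   $r6, $r0, $r0     | $r0=0 $r1=9 $r2=11 $r3=2 $r4=5 $r5=10 $r6=0
PC=4  slt  $r2, $r0, $r5     | $r0=0 $r1=9 $r2=1 $r3=2 $r4=5 $r5=10 $r6=0
PC=5  xor  $r1, $r3, $r5     | $r0=0 $r1=8 $r2=1 $r3=2 $r4=5 $r5=10 $r6=0
PC=6  nor  $r1, $r2, $r0     | $r0=0 $r1=65534 $r2=1 $r3=2 $r4=5 $r5=10 $r6=0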